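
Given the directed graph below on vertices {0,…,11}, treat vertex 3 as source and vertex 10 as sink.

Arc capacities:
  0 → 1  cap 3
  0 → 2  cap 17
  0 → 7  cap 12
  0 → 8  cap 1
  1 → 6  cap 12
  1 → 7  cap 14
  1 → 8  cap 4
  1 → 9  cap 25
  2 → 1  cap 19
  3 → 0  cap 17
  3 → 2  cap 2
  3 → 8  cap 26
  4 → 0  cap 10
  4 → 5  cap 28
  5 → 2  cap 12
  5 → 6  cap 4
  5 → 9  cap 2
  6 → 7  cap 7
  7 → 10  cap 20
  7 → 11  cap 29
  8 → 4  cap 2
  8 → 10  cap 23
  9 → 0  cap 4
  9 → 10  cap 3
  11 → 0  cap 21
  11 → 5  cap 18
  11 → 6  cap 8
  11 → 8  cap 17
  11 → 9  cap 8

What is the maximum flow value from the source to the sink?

augment #1: 3→8→10 bottleneck 23, total now 23
augment #2: 3→0→7→10 bottleneck 12, total now 35
augment #3: 3→0→1→7→10 bottleneck 3, total now 38
augment #4: 3→2→1→7→10 bottleneck 2, total now 40
augment #5: 3→0→2→1→7→10 bottleneck 2, total now 42
augment #6: 3→8→4→5→9→10 bottleneck 2, total now 44

Maximum flow value: 44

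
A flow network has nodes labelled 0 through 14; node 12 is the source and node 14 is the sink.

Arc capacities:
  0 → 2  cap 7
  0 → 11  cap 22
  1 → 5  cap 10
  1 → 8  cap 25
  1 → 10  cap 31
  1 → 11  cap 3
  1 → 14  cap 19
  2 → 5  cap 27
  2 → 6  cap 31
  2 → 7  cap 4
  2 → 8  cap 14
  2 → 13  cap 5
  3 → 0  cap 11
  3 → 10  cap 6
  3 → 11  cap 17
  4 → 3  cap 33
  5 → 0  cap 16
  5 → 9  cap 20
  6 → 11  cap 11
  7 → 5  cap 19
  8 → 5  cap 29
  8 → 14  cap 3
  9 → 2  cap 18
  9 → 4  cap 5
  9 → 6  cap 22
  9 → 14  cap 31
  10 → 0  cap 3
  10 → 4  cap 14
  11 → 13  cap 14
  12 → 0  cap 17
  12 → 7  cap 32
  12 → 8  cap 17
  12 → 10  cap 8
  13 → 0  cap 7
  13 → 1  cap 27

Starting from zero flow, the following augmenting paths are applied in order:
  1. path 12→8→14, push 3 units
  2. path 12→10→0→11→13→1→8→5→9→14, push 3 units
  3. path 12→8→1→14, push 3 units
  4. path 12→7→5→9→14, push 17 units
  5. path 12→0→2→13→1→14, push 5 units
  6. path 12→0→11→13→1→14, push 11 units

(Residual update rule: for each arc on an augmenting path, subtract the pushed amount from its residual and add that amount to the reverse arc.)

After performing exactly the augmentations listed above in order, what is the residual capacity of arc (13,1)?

after path 1 (12→8→14, push 3): res(13,1)=27
after path 2 (12→10→0→11→13→1→8→5→9→14, push 3): res(13,1)=24
after path 3 (12→8→1→14, push 3): res(13,1)=24
after path 4 (12→7→5→9→14, push 17): res(13,1)=24
after path 5 (12→0→2→13→1→14, push 5): res(13,1)=19
after path 6 (12→0→11→13→1→14, push 11): res(13,1)=8

Residual capacity of (13,1): 8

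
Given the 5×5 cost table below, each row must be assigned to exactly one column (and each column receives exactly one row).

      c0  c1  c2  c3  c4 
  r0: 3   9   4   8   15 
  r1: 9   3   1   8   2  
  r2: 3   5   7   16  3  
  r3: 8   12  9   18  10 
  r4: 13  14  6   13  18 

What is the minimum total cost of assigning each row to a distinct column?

Minimum assignment cost: 28

optimal assignment: row0→col3 (cost 8), row1→col1 (cost 3), row2→col4 (cost 3), row3→col0 (cost 8), row4→col2 (cost 6)
total = 8 + 3 + 3 + 8 + 6 = 28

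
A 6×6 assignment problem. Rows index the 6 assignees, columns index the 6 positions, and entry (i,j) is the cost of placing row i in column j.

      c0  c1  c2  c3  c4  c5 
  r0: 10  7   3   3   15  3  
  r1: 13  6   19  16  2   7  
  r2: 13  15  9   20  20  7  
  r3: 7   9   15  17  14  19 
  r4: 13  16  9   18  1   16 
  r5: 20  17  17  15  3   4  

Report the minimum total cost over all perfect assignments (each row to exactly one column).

Minimum assignment cost: 30

optimal assignment: row0→col3 (cost 3), row1→col1 (cost 6), row2→col2 (cost 9), row3→col0 (cost 7), row4→col4 (cost 1), row5→col5 (cost 4)
total = 3 + 6 + 9 + 7 + 1 + 4 = 30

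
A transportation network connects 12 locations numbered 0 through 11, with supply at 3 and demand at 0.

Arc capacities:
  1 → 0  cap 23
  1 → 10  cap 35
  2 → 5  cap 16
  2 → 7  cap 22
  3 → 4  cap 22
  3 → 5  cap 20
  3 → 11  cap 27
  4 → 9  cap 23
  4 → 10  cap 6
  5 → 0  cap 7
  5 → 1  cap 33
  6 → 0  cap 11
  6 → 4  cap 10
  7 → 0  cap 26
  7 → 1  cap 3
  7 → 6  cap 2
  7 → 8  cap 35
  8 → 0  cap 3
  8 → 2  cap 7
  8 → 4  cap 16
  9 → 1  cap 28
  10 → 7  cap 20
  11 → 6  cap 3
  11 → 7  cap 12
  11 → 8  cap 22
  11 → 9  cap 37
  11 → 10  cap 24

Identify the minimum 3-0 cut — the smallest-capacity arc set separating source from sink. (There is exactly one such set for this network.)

augment #1: 3→5→0 push 7
augment #2: 3→5→1→0 push 13
augment #3: 3→11→6→0 push 3
augment #4: 3→11→7→0 push 12
augment #5: 3→11→8→0 push 3
augment #6: 3→4→9→1→0 push 10
augment #7: 3→4→10→7→0 push 6
augment #8: 3→11→10→7→0 push 8
augment #9: 3→11→10→7→6→0 push 1
augment #10: 3→4→9→1→10→7→6→0 push 1
max flow = 64; residual-reachable set from 3 gives S-side
cut edges (S→T): {(1,0), (5,0), (7,0), (7,6), (8,0), (11,6)} total cap 64

Min-cut arcs: {(1,0), (5,0), (7,0), (7,6), (8,0), (11,6)} (total capacity 64)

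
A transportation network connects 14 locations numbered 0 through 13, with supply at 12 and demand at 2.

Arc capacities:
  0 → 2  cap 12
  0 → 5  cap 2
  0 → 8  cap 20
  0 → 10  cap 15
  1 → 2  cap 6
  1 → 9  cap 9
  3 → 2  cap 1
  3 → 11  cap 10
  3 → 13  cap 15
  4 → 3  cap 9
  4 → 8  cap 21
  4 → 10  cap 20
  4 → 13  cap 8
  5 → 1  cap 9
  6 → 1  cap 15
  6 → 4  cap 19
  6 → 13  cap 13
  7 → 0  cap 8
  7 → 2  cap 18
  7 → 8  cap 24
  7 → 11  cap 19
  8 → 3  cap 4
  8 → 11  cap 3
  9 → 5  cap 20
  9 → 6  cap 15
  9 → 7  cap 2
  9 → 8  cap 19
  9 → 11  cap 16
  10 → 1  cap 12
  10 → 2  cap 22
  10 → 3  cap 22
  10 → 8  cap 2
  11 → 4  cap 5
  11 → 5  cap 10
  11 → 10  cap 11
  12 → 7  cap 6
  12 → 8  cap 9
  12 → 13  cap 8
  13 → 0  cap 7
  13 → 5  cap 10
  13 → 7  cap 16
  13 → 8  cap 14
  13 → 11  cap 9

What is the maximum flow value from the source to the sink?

augment #1: 12→7→2 bottleneck 6, total now 6
augment #2: 12→8→3→2 bottleneck 1, total now 7
augment #3: 12→13→0→2 bottleneck 7, total now 14
augment #4: 12→13→7→2 bottleneck 1, total now 15
augment #5: 12→8→11→10→2 bottleneck 3, total now 18
augment #6: 12→8→3→11→10→2 bottleneck 3, total now 21

Maximum flow value: 21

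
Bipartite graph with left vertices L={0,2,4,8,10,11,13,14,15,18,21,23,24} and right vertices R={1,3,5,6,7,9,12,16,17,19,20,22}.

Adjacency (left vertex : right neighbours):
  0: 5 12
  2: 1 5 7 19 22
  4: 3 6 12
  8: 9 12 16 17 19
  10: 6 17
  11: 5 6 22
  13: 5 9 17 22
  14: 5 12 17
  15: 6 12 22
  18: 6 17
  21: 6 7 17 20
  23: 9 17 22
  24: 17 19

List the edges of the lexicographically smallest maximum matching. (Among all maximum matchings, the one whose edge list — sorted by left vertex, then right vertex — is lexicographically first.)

Lex-smallest maximum matching: {(0,5), (2,1), (4,3), (8,16), (10,6), (11,22), (13,9), (14,12), (18,17), (21,7), (24,19)}

|M| = 11 (so the lex-smallest maximum matching has 11 edges)
process left vertices in ascending order; for each, take the smallest-labelled available neighbour that still permits 11 edges overall, or leave it unmatched if none does
lex-smallest matching: {0-5, 2-1, 4-3, 8-16, 10-6, 11-22, 13-9, 14-12, 18-17, 21-7, 24-19}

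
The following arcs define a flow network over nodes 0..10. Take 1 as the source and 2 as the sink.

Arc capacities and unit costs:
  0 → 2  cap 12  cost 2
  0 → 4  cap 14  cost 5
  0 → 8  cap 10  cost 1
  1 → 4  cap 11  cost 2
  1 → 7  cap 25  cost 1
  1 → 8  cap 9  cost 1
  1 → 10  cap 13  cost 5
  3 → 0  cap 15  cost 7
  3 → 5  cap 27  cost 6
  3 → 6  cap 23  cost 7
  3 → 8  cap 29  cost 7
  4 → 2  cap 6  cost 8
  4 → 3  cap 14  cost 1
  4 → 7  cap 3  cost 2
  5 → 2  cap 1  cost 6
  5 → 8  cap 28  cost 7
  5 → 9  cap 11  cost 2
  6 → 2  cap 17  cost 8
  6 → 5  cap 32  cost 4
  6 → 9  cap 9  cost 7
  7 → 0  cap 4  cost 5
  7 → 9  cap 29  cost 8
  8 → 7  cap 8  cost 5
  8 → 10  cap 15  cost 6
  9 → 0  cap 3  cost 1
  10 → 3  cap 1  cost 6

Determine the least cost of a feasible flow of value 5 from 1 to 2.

Minimum cost for 5 units: 42

shortest-cost path #1: 1→7→0→2 push 4 @ unit cost 8 (adds 32)
shortest-cost path #2: 1→4→2 push 1 @ unit cost 10 (adds 10)
total cost = 42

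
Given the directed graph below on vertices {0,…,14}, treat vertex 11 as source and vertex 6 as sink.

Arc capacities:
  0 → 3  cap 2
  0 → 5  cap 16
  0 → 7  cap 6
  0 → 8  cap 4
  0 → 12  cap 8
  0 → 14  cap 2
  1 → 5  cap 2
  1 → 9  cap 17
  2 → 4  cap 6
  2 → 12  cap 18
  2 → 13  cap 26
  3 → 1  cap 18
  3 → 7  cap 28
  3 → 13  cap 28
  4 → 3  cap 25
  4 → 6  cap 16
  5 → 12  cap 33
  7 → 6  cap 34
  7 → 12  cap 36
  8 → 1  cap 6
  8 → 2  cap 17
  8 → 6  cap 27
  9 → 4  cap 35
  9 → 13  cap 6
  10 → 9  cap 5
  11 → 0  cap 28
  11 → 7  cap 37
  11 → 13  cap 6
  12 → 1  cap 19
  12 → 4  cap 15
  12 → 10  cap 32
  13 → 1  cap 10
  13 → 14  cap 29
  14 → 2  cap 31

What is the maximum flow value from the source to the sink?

augment #1: 11→7→6 bottleneck 34, total now 34
augment #2: 11→0→8→6 bottleneck 4, total now 38
augment #3: 11→0→12→4→6 bottleneck 8, total now 46
augment #4: 11→7→12→4→6 bottleneck 3, total now 49
augment #5: 11→0→5→12→4→6 bottleneck 4, total now 53
augment #6: 11→0→14→2→4→6 bottleneck 1, total now 54

Maximum flow value: 54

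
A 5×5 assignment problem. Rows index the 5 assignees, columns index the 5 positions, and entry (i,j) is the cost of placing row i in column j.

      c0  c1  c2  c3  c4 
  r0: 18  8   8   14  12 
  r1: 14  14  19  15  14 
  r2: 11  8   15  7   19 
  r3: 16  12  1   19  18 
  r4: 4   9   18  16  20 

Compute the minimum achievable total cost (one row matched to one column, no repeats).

optimal assignment: row0→col1 (cost 8), row1→col4 (cost 14), row2→col3 (cost 7), row3→col2 (cost 1), row4→col0 (cost 4)
total = 8 + 14 + 7 + 1 + 4 = 34

Minimum assignment cost: 34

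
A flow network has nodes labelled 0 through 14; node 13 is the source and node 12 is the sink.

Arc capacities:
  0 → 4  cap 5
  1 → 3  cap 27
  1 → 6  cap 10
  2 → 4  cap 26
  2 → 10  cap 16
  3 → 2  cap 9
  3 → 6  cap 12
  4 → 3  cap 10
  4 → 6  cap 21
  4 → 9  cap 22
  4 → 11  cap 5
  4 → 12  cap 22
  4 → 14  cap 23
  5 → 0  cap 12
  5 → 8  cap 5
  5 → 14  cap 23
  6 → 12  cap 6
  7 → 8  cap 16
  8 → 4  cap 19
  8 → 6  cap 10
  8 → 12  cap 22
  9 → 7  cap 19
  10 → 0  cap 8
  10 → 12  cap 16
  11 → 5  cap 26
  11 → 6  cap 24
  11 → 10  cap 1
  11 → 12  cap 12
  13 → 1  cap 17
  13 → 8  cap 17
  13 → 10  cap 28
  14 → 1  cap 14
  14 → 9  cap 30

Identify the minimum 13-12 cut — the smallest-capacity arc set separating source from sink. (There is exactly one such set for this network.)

augment #1: 13→8→12 push 17
augment #2: 13→10→12 push 16
augment #3: 13→1→6→12 push 6
augment #4: 13→10→0→4→12 push 5
augment #5: 13→1→3→2→4→12 push 9
max flow = 53; residual-reachable set from 13 gives S-side
cut edges (S→T): {(0,4), (3,2), (6,12), (10,12), (13,8)} total cap 53

Min-cut arcs: {(0,4), (3,2), (6,12), (10,12), (13,8)} (total capacity 53)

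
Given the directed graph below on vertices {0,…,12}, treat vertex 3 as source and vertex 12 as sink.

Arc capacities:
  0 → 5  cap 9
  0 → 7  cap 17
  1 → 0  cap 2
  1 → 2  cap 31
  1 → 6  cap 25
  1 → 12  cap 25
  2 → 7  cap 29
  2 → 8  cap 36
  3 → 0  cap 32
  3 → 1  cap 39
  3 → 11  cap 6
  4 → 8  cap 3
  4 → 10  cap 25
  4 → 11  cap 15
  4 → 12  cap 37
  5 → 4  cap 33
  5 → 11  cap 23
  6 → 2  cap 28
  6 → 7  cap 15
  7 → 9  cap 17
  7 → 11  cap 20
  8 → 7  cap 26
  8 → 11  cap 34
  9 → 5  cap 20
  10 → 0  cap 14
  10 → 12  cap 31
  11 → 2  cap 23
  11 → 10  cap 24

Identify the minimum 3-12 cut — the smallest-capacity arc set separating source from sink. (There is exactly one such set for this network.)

Min-cut arcs: {(0,5), (0,7), (3,1), (3,11)} (total capacity 71)

augment #1: 3→1→12 push 25
augment #2: 3→11→10→12 push 6
augment #3: 3→0→5→4→12 push 9
augment #4: 3→0→7→11→10→12 push 17
augment #5: 3→1→2→7→11→10→12 push 1
augment #6: 3→1→2→7→9→5→4→12 push 13
max flow = 71; residual-reachable set from 3 gives S-side
cut edges (S→T): {(0,5), (0,7), (3,1), (3,11)} total cap 71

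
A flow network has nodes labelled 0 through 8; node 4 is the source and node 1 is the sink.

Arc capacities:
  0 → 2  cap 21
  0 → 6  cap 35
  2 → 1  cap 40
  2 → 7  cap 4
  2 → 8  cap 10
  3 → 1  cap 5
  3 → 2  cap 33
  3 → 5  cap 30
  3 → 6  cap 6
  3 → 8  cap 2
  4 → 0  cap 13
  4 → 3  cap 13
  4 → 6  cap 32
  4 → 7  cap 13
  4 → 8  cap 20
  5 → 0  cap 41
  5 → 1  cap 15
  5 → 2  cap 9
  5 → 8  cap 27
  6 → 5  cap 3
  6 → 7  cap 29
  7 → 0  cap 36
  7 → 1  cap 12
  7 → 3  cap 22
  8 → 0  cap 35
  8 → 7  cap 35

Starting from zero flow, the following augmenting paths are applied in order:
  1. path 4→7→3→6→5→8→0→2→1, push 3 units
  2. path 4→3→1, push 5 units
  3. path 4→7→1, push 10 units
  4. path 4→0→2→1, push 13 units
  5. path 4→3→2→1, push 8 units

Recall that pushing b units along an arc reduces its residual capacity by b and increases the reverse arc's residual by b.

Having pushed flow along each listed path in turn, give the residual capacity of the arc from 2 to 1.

after path 1 (4→7→3→6→5→8→0→2→1, push 3): res(2,1)=37
after path 2 (4→3→1, push 5): res(2,1)=37
after path 3 (4→7→1, push 10): res(2,1)=37
after path 4 (4→0→2→1, push 13): res(2,1)=24
after path 5 (4→3→2→1, push 8): res(2,1)=16

Residual capacity of (2,1): 16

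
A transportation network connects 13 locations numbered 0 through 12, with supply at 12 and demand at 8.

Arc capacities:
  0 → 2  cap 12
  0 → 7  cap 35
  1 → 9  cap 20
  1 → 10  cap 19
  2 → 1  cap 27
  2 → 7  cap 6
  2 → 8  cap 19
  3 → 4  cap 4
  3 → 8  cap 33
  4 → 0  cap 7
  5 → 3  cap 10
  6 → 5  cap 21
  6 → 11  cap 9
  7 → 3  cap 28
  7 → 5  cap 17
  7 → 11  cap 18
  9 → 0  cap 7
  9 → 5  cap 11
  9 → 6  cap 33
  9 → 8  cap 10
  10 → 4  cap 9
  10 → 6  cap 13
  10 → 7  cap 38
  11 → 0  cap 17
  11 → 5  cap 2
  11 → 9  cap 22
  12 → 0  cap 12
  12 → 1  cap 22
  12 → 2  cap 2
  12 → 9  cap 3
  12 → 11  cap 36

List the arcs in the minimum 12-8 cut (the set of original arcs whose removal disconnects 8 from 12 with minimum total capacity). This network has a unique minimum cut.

Min-cut arcs: {(0,2), (3,8), (9,8), (12,2)} (total capacity 57)

augment #1: 12→2→8 push 2
augment #2: 12→9→8 push 3
augment #3: 12→0→2→8 push 12
augment #4: 12→1→9→8 push 7
augment #5: 12→11→5→3→8 push 2
augment #6: 12→1→9→5→3→8 push 8
augment #7: 12→1→10→7→3→8 push 7
augment #8: 12→11→0→7→3→8 push 16
max flow = 57; residual-reachable set from 12 gives S-side
cut edges (S→T): {(0,2), (3,8), (9,8), (12,2)} total cap 57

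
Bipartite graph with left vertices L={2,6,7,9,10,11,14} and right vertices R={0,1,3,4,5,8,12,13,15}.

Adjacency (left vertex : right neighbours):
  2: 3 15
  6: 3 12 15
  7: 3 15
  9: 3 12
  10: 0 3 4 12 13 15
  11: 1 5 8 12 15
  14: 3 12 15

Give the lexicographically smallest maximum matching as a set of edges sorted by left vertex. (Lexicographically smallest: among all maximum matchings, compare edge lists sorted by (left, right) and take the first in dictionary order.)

|M| = 5 (so the lex-smallest maximum matching has 5 edges)
process left vertices in ascending order; for each, take the smallest-labelled available neighbour that still permits 5 edges overall, or leave it unmatched if none does
lex-smallest matching: {2-3, 6-12, 7-15, 10-0, 11-1}

Lex-smallest maximum matching: {(2,3), (6,12), (7,15), (10,0), (11,1)}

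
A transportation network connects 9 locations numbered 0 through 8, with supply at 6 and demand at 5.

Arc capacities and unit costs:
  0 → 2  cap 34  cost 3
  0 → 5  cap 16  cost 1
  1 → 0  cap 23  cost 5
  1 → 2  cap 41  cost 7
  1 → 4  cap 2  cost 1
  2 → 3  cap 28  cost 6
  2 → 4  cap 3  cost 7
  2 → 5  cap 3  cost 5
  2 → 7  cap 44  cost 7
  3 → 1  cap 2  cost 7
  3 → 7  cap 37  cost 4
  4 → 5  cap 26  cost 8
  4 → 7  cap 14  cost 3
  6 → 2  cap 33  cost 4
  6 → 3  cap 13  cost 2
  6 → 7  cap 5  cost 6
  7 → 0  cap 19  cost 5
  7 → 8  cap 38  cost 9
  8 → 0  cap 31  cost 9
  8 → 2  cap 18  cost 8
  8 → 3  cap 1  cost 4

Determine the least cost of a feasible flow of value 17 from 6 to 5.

Minimum cost for 17 units: 195

shortest-cost path #1: 6→2→5 push 3 @ unit cost 9 (adds 27)
shortest-cost path #2: 6→7→0→5 push 5 @ unit cost 12 (adds 60)
shortest-cost path #3: 6→3→7→0→5 push 9 @ unit cost 12 (adds 108)
total cost = 195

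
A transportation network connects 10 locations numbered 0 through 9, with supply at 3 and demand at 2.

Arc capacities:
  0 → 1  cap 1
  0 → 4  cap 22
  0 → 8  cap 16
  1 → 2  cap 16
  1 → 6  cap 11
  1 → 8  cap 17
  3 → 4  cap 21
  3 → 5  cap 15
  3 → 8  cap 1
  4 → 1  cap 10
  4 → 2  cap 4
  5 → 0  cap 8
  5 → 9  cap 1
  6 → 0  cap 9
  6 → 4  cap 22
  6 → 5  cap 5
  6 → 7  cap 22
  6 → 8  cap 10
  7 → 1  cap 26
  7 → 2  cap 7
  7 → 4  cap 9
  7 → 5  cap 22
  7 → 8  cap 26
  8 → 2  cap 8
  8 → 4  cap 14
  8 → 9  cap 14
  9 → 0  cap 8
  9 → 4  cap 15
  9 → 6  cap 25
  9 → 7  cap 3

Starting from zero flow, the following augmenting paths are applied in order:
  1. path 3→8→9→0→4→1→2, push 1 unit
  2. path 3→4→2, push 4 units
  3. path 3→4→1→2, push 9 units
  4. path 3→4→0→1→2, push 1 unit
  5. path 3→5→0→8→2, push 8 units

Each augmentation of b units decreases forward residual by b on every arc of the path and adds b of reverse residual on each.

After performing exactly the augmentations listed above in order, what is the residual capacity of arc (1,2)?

after path 1 (3→8→9→0→4→1→2, push 1): res(1,2)=15
after path 2 (3→4→2, push 4): res(1,2)=15
after path 3 (3→4→1→2, push 9): res(1,2)=6
after path 4 (3→4→0→1→2, push 1): res(1,2)=5
after path 5 (3→5→0→8→2, push 8): res(1,2)=5

Residual capacity of (1,2): 5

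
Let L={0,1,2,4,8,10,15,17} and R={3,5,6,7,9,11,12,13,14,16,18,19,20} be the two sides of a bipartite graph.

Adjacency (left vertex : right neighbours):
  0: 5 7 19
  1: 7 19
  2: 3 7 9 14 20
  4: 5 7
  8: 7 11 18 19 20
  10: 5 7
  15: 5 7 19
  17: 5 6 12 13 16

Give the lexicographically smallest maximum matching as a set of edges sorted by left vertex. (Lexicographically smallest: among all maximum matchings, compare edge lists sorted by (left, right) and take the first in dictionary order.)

|M| = 6 (so the lex-smallest maximum matching has 6 edges)
process left vertices in ascending order; for each, take the smallest-labelled available neighbour that still permits 6 edges overall, or leave it unmatched if none does
lex-smallest matching: {0-5, 1-7, 2-3, 8-11, 15-19, 17-6}

Lex-smallest maximum matching: {(0,5), (1,7), (2,3), (8,11), (15,19), (17,6)}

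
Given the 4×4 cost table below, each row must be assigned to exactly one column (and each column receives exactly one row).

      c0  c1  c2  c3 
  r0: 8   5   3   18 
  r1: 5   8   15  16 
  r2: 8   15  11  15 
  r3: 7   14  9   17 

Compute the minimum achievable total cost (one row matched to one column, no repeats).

Minimum assignment cost: 33

optimal assignment: row0→col2 (cost 3), row1→col1 (cost 8), row2→col3 (cost 15), row3→col0 (cost 7)
total = 3 + 8 + 15 + 7 = 33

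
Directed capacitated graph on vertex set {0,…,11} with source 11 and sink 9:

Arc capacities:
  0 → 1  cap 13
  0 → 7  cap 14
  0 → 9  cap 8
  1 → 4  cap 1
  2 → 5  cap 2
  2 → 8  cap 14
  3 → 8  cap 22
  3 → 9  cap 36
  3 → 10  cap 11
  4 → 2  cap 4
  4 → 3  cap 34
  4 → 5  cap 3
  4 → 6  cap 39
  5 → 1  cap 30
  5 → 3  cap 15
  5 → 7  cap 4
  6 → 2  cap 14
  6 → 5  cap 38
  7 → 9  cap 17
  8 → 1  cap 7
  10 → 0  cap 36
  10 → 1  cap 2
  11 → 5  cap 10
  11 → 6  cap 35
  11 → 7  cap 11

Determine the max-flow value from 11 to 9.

Maximum flow value: 31

augment #1: 11→7→9 bottleneck 11, total now 11
augment #2: 11→5→3→9 bottleneck 10, total now 21
augment #3: 11→6→5→3→9 bottleneck 5, total now 26
augment #4: 11→6→5→7→9 bottleneck 4, total now 30
augment #5: 11→6→5→1→4→3→9 bottleneck 1, total now 31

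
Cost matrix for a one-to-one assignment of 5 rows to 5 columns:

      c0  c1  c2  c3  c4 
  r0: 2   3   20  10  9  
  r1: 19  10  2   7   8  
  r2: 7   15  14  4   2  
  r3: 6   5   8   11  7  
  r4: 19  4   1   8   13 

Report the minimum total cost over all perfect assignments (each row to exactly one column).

Minimum assignment cost: 17

optimal assignment: row0→col0 (cost 2), row1→col3 (cost 7), row2→col4 (cost 2), row3→col1 (cost 5), row4→col2 (cost 1)
total = 2 + 7 + 2 + 5 + 1 = 17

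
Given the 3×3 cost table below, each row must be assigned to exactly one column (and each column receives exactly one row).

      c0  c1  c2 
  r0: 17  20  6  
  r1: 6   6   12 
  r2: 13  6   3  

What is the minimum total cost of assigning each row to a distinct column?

optimal assignment: row0→col2 (cost 6), row1→col0 (cost 6), row2→col1 (cost 6)
total = 6 + 6 + 6 = 18

Minimum assignment cost: 18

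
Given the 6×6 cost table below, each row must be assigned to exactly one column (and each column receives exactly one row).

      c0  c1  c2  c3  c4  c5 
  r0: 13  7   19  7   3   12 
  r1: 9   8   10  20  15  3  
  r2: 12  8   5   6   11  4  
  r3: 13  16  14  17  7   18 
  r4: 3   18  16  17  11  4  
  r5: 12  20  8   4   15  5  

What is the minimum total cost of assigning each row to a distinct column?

Minimum assignment cost: 29

optimal assignment: row0→col1 (cost 7), row1→col5 (cost 3), row2→col2 (cost 5), row3→col4 (cost 7), row4→col0 (cost 3), row5→col3 (cost 4)
total = 7 + 3 + 5 + 7 + 3 + 4 = 29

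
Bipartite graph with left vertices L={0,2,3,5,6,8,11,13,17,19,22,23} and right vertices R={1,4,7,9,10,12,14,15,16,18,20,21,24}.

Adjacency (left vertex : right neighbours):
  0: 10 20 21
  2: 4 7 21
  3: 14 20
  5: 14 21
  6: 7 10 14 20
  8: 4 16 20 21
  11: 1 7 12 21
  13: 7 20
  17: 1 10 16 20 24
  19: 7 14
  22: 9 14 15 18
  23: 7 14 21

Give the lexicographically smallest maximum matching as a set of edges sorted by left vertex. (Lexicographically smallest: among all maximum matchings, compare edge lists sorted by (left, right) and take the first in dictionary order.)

Lex-smallest maximum matching: {(0,10), (2,4), (3,14), (5,21), (6,7), (8,16), (11,1), (13,20), (17,24), (22,9)}

|M| = 10 (so the lex-smallest maximum matching has 10 edges)
process left vertices in ascending order; for each, take the smallest-labelled available neighbour that still permits 10 edges overall, or leave it unmatched if none does
lex-smallest matching: {0-10, 2-4, 3-14, 5-21, 6-7, 8-16, 11-1, 13-20, 17-24, 22-9}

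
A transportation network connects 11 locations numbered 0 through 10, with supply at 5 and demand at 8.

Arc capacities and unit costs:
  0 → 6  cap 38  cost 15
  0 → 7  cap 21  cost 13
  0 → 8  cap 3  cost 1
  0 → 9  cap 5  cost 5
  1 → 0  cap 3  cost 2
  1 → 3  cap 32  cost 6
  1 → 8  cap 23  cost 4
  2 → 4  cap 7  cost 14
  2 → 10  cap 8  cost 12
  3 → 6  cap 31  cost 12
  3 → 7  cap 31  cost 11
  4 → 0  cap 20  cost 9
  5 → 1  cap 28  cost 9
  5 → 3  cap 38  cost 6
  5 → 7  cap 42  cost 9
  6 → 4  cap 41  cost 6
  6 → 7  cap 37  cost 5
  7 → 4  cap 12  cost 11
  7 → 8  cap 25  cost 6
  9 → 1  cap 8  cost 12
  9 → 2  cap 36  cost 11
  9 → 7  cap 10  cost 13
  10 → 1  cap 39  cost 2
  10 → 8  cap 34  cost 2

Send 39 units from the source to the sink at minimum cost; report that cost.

shortest-cost path #1: 5→1→0→8 push 3 @ unit cost 12 (adds 36)
shortest-cost path #2: 5→1→8 push 23 @ unit cost 13 (adds 299)
shortest-cost path #3: 5→7→8 push 13 @ unit cost 15 (adds 195)
total cost = 530

Minimum cost for 39 units: 530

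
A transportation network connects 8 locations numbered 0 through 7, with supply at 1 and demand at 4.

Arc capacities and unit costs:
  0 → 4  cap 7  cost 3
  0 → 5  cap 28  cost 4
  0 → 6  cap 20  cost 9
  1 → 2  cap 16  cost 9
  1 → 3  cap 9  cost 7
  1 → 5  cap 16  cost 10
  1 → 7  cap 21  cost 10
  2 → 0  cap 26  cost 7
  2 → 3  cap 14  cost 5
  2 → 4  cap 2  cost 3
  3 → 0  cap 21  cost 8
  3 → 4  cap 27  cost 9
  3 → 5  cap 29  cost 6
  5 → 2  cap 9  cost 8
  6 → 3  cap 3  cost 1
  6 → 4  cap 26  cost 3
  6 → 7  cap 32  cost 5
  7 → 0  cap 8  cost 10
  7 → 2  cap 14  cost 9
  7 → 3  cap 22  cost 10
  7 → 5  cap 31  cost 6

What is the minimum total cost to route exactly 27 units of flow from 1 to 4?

shortest-cost path #1: 1→2→4 push 2 @ unit cost 12 (adds 24)
shortest-cost path #2: 1→3→4 push 9 @ unit cost 16 (adds 144)
shortest-cost path #3: 1→2→0→4 push 7 @ unit cost 19 (adds 133)
shortest-cost path #4: 1→2→3→4 push 7 @ unit cost 23 (adds 161)
shortest-cost path #5: 1→7→0→2→3→4 push 2 @ unit cost 27 (adds 54)
total cost = 516

Minimum cost for 27 units: 516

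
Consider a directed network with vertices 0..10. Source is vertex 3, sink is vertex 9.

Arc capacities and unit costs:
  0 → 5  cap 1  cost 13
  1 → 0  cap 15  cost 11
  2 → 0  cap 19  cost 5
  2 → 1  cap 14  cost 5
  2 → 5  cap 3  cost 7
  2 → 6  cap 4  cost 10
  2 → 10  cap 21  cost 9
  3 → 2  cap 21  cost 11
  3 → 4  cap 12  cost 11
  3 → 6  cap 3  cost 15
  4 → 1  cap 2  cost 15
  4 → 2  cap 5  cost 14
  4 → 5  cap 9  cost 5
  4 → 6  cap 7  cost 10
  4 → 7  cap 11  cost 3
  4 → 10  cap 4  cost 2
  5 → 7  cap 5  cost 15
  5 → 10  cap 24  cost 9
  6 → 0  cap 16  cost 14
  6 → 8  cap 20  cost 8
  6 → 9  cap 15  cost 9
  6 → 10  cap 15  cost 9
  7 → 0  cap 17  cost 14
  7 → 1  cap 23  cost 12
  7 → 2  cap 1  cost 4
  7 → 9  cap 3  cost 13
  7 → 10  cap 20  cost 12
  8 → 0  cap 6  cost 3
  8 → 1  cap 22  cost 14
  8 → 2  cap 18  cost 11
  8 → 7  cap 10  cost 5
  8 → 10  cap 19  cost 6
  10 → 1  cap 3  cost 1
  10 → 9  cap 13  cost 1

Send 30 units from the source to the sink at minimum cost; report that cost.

Minimum cost for 30 units: 742

shortest-cost path #1: 3→4→10→9 push 4 @ unit cost 14 (adds 56)
shortest-cost path #2: 3→2→10→9 push 9 @ unit cost 21 (adds 189)
shortest-cost path #3: 3→6→9 push 3 @ unit cost 24 (adds 72)
shortest-cost path #4: 3→4→7→9 push 3 @ unit cost 27 (adds 81)
shortest-cost path #5: 3→4→6→9 push 5 @ unit cost 30 (adds 150)
shortest-cost path #6: 3→2→6→9 push 4 @ unit cost 30 (adds 120)
shortest-cost path #7: 3→2→10→4→6→9 push 2 @ unit cost 37 (adds 74)
total cost = 742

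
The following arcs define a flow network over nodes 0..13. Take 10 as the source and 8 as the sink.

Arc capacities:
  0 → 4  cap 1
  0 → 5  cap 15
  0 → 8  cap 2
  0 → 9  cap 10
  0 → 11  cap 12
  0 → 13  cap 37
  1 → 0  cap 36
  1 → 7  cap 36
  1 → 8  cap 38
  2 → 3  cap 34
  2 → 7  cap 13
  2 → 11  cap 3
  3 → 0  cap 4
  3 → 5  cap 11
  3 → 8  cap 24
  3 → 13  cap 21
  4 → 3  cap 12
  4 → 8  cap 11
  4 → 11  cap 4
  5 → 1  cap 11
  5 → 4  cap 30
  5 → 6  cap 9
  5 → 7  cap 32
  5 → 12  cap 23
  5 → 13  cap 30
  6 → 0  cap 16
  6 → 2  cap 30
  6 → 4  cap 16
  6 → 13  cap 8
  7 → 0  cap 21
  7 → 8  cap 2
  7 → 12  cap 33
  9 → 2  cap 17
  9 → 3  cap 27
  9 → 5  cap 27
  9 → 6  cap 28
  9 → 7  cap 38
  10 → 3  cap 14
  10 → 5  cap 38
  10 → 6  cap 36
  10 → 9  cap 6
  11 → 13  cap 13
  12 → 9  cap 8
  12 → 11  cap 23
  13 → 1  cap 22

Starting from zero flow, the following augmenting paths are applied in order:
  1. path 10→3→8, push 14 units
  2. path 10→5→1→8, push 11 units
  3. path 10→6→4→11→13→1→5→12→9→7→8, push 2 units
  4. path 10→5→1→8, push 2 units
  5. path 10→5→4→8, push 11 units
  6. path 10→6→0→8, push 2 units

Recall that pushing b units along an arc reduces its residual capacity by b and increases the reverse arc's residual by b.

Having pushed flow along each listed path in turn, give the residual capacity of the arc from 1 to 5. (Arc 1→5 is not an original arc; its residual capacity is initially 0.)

after path 1 (10→3→8, push 14): res(1,5)=0
after path 2 (10→5→1→8, push 11): res(1,5)=11
after path 3 (10→6→4→11→13→1→5→12→9→7→8, push 2): res(1,5)=9
after path 4 (10→5→1→8, push 2): res(1,5)=11
after path 5 (10→5→4→8, push 11): res(1,5)=11
after path 6 (10→6→0→8, push 2): res(1,5)=11

Residual capacity of (1,5): 11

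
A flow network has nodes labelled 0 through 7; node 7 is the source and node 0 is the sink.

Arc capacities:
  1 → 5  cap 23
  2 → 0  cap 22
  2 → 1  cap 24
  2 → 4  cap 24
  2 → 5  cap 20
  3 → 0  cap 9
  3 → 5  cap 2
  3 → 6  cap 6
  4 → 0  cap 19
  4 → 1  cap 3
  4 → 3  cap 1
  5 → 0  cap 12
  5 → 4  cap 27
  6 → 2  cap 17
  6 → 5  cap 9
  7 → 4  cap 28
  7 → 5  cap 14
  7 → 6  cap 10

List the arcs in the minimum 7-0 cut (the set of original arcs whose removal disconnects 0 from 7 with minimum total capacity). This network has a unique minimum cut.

Min-cut arcs: {(4,0), (4,3), (5,0), (7,6)} (total capacity 42)

augment #1: 7→4→0 push 19
augment #2: 7→5→0 push 12
augment #3: 7→4→3→0 push 1
augment #4: 7→6→2→0 push 10
max flow = 42; residual-reachable set from 7 gives S-side
cut edges (S→T): {(4,0), (4,3), (5,0), (7,6)} total cap 42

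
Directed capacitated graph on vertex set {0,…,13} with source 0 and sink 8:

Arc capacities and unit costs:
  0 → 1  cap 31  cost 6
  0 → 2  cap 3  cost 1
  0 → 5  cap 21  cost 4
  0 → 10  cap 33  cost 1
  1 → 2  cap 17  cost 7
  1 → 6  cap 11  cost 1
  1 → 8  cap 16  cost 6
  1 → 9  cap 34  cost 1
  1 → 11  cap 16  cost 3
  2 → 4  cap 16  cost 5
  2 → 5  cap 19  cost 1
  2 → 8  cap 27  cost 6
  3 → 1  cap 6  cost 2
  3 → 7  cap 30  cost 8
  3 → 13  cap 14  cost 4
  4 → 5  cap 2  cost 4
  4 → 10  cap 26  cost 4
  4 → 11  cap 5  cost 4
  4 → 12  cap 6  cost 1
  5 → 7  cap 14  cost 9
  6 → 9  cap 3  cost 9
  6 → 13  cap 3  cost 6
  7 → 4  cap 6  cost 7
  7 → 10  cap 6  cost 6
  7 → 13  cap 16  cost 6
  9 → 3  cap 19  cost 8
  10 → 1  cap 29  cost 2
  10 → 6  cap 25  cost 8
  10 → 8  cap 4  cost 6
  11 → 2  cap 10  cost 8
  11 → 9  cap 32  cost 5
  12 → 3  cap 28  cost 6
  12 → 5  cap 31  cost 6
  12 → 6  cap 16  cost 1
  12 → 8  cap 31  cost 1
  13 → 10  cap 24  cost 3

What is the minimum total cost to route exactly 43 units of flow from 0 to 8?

shortest-cost path #1: 0→2→8 push 3 @ unit cost 7 (adds 21)
shortest-cost path #2: 0→10→8 push 4 @ unit cost 7 (adds 28)
shortest-cost path #3: 0→10→1→8 push 16 @ unit cost 9 (adds 144)
shortest-cost path #4: 0→10→1→2→8 push 13 @ unit cost 16 (adds 208)
shortest-cost path #5: 0→1→2→8 push 4 @ unit cost 19 (adds 76)
shortest-cost path #6: 0→5→7→4→12→8 push 3 @ unit cost 22 (adds 66)
total cost = 543

Minimum cost for 43 units: 543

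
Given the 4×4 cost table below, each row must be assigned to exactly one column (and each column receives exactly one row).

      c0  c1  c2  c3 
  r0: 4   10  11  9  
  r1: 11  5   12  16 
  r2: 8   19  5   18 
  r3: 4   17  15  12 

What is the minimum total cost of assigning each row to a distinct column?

Minimum assignment cost: 23

optimal assignment: row0→col3 (cost 9), row1→col1 (cost 5), row2→col2 (cost 5), row3→col0 (cost 4)
total = 9 + 5 + 5 + 4 = 23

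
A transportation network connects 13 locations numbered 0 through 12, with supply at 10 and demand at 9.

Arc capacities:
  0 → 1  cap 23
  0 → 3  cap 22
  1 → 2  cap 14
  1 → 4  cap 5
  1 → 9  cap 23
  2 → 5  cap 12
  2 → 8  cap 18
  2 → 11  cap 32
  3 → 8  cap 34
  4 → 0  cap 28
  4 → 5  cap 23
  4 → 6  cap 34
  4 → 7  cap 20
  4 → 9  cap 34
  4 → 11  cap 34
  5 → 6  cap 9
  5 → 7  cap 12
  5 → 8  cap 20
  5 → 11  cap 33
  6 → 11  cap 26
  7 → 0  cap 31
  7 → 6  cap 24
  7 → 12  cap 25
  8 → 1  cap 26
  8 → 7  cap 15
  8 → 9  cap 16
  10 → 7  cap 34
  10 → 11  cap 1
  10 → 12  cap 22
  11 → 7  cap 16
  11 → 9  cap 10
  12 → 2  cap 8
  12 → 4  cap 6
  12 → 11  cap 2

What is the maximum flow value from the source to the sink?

Maximum flow value: 51

augment #1: 10→11→9 bottleneck 1, total now 1
augment #2: 10→12→4→9 bottleneck 6, total now 7
augment #3: 10→12→11→9 bottleneck 2, total now 9
augment #4: 10→7→0→1→9 bottleneck 23, total now 32
augment #5: 10→7→6→11→9 bottleneck 7, total now 39
augment #6: 10→12→2→8→9 bottleneck 8, total now 47
augment #7: 10→7→0→3→8→9 bottleneck 4, total now 51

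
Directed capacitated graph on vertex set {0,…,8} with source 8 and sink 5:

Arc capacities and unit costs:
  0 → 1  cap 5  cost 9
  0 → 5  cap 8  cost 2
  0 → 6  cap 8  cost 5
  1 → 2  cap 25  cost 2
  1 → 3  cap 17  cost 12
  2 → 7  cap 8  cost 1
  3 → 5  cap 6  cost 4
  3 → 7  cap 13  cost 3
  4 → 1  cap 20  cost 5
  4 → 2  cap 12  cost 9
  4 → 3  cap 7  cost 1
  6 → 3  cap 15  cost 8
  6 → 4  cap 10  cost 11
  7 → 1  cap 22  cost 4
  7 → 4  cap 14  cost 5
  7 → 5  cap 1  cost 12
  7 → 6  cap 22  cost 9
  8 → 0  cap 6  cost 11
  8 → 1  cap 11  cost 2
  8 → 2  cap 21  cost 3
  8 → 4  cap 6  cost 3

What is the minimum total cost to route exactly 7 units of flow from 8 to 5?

shortest-cost path #1: 8→4→3→5 push 6 @ unit cost 8 (adds 48)
shortest-cost path #2: 8→0→5 push 1 @ unit cost 13 (adds 13)
total cost = 61

Minimum cost for 7 units: 61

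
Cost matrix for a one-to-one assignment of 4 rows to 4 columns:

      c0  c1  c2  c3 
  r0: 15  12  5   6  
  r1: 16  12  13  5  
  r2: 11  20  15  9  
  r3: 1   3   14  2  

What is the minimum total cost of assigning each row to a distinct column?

optimal assignment: row0→col2 (cost 5), row1→col3 (cost 5), row2→col0 (cost 11), row3→col1 (cost 3)
total = 5 + 5 + 11 + 3 = 24

Minimum assignment cost: 24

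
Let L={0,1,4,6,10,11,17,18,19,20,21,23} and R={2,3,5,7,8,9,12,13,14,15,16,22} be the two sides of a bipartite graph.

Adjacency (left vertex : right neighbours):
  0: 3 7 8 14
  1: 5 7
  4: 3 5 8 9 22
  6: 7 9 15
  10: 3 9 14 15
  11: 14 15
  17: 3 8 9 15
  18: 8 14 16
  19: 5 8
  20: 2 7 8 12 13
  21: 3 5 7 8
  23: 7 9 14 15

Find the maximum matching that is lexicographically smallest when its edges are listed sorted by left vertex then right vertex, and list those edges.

|M| = 10 (so the lex-smallest maximum matching has 10 edges)
process left vertices in ascending order; for each, take the smallest-labelled available neighbour that still permits 10 edges overall, or leave it unmatched if none does
lex-smallest matching: {0-3, 1-5, 4-22, 6-7, 10-9, 11-14, 17-8, 18-16, 20-2, 23-15}

Lex-smallest maximum matching: {(0,3), (1,5), (4,22), (6,7), (10,9), (11,14), (17,8), (18,16), (20,2), (23,15)}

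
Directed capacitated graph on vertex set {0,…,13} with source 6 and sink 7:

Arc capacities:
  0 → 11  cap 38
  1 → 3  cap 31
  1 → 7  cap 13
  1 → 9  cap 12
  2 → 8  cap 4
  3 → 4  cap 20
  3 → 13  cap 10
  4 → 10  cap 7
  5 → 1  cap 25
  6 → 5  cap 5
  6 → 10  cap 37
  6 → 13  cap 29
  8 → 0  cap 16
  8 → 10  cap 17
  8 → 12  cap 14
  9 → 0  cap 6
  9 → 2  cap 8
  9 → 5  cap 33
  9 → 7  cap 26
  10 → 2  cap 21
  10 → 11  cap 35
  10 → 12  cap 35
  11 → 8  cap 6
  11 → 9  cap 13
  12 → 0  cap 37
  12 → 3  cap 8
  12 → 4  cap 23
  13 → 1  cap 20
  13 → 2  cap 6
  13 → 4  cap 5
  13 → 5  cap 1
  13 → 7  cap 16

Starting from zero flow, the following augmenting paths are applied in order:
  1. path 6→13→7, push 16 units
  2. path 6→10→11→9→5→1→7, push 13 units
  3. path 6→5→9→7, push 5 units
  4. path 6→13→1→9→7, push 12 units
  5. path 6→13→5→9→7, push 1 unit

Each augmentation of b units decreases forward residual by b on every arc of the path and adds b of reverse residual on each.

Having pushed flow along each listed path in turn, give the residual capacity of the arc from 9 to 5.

Residual capacity of (9,5): 26

after path 1 (6→13→7, push 16): res(9,5)=33
after path 2 (6→10→11→9→5→1→7, push 13): res(9,5)=20
after path 3 (6→5→9→7, push 5): res(9,5)=25
after path 4 (6→13→1→9→7, push 12): res(9,5)=25
after path 5 (6→13→5→9→7, push 1): res(9,5)=26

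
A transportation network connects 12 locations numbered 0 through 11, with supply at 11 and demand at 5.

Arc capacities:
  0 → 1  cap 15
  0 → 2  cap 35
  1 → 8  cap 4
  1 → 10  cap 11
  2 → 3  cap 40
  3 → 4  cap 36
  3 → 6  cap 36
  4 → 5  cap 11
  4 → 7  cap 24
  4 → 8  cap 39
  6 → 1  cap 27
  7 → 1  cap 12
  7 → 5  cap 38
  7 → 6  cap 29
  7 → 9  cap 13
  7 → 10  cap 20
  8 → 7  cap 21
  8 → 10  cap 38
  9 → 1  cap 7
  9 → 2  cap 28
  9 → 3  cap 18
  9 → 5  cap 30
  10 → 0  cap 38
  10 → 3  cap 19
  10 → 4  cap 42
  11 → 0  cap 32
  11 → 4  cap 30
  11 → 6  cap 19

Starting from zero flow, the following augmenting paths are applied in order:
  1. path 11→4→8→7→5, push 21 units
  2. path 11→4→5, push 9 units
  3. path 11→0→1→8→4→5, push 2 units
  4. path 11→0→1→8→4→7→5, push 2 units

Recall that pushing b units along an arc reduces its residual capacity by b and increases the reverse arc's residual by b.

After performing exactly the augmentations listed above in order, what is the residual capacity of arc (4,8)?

Residual capacity of (4,8): 22

after path 1 (11→4→8→7→5, push 21): res(4,8)=18
after path 2 (11→4→5, push 9): res(4,8)=18
after path 3 (11→0→1→8→4→5, push 2): res(4,8)=20
after path 4 (11→0→1→8→4→7→5, push 2): res(4,8)=22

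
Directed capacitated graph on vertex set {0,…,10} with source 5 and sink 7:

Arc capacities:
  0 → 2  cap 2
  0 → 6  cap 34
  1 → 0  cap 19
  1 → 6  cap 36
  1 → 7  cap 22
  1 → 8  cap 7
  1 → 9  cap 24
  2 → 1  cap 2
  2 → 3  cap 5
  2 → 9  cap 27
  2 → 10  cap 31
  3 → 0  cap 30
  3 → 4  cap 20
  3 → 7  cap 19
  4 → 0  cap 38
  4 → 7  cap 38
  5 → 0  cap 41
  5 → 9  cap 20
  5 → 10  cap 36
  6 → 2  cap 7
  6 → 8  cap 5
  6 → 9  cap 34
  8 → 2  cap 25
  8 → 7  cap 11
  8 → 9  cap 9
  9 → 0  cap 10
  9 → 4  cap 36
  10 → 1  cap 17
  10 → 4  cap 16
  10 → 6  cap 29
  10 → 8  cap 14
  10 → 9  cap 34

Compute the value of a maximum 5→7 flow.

Maximum flow value: 73

augment #1: 5→9→4→7 bottleneck 20, total now 20
augment #2: 5→10→1→7 bottleneck 17, total now 37
augment #3: 5→10→4→7 bottleneck 16, total now 53
augment #4: 5→10→8→7 bottleneck 3, total now 56
augment #5: 5→0→2→1→7 bottleneck 2, total now 58
augment #6: 5→0→6→8→7 bottleneck 5, total now 63
augment #7: 5→0→6→2→3→7 bottleneck 5, total now 68
augment #8: 5→0→6→9→4→7 bottleneck 2, total now 70
augment #9: 5→0→6→2→10→8→7 bottleneck 2, total now 72
augment #10: 5→0→6→9→4→10→8→7 bottleneck 1, total now 73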